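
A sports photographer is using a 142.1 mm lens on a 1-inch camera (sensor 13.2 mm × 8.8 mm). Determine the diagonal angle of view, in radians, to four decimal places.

0.1115 rad

Sensor diagonal = √(13.2² + 8.8²) = √251.6800 ≈ 15.8644 mm.
Angle of view α = 2·arctan(d/2f) with d = 15.8644 mm and f = 142.1 mm.
d/2f = 0.05582; arctan(0.05582) ≈ 0.0558 rad, so α ≈ 0.1115 rad.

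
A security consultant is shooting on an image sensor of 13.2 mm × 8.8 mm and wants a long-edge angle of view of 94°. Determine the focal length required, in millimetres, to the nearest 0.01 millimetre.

From α = 2·arctan(w/2f) we get f = w / (2·tan(α/2)).
With w = 13.2 mm and α/2 = 47°, tan(α/2) ≈ 1.07237, so f ≈ 13.2 / 2.14474 ≈ 6.1546 mm.

6.15 mm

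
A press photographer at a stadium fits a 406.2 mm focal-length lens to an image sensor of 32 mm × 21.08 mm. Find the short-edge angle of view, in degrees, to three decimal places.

Angle of view α = 2·arctan(h/2f) with h = 21.08 mm and f = 406.2 mm.
h/2f = 0.02595; arctan(0.02595) ≈ 1.4864°, so α ≈ 2.9727°.

2.973°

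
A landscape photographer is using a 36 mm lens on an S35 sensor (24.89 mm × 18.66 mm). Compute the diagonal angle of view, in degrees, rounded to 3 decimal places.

46.734°

Sensor diagonal = √(24.89² + 18.66²) = √967.7077 ≈ 31.1080 mm.
Angle of view α = 2·arctan(d/2f) with d = 31.1080 mm and f = 36 mm.
d/2f = 0.43206; arctan(0.43206) ≈ 23.3670°, so α ≈ 46.7341°.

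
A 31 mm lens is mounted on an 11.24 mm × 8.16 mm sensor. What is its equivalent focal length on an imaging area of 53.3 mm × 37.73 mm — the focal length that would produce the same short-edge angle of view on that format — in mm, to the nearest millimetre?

Equal angle of view means equal height/f ratio, so f₂ = f₁ · (height₂/height₁) = 31 × 37.73/8.16.
f₂ = 31 × 4.62377 ≈ 143.337 mm.

143 mm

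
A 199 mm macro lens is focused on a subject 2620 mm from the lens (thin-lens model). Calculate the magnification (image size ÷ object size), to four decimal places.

0.0822×

Thin lens: 1/f = 1/dₒ + 1/dᵢ → 1/dᵢ = 1/199 − 1/2620 = 0.0046434 mm⁻¹, so dᵢ ≈ 215.3573 mm.
Magnification m = dᵢ/dₒ = 215.3573/2620 ≈ 0.08220.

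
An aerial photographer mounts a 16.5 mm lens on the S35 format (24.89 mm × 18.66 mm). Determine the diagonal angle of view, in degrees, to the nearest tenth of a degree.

86.6°

Sensor diagonal = √(24.89² + 18.66²) = √967.7077 ≈ 31.1080 mm.
Angle of view α = 2·arctan(d/2f) with d = 31.1080 mm and f = 16.5 mm.
d/2f = 0.94267; arctan(0.94267) ≈ 43.3095°, so α ≈ 86.6191°.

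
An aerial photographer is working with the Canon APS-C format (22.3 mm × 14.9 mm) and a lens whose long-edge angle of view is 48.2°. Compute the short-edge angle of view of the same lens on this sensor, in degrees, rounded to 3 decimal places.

From the long-edge AOV: f = 22.3 / (2·tan(24.1°)) = 22.3 / 0.89464 ≈ 24.9261 mm.
Short-edge AOV = 2·arctan(14.9 / (2 × 24.9261)) = 2·arctan(0.29888) ≈ 33.2810°.

33.281°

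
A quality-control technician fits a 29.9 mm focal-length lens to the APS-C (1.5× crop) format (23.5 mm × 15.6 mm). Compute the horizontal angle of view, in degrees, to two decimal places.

42.91°

Angle of view α = 2·arctan(w/2f) with w = 23.5 mm and f = 29.9 mm.
w/2f = 0.39298; arctan(0.39298) ≈ 21.4537°, so α ≈ 42.9073°.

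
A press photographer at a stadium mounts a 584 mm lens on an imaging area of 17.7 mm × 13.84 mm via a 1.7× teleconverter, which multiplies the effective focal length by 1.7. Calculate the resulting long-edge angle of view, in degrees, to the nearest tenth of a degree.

1.0°

Effective focal length f = 584 × 1.7 = 992.8 mm.
α = 2·arctan(17.7 / (2 × 992.8)) = 2·arctan(0.00891) ≈ 1.0215°.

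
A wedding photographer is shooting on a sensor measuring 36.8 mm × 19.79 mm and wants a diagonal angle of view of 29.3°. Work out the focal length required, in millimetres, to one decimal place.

79.9 mm

Sensor diagonal = √(36.8² + 19.79²) = √1745.8841 ≈ 41.7838 mm.
From α = 2·arctan(d/2f) we get f = d / (2·tan(α/2)).
With d = 41.7838 mm and α/2 = 14.65°, tan(α/2) ≈ 0.26141, so f ≈ 41.7838 / 0.52283 ≈ 79.9192 mm.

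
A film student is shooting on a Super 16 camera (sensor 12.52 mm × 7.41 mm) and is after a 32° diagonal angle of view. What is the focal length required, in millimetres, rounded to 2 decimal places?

Sensor diagonal = √(12.52² + 7.41²) = √211.6585 ≈ 14.5485 mm.
From α = 2·arctan(d/2f) we get f = d / (2·tan(α/2)).
With d = 14.5485 mm and α/2 = 16°, tan(α/2) ≈ 0.28675, so f ≈ 14.5485 / 0.57349 ≈ 25.3683 mm.

25.37 mm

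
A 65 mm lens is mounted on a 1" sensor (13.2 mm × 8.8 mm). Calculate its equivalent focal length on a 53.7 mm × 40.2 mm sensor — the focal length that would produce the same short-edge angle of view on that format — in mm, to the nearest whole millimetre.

297 mm

Equal angle of view means equal height/f ratio, so f₂ = f₁ · (height₂/height₁) = 65 × 40.2/8.8.
f₂ = 65 × 4.56818 ≈ 296.932 mm.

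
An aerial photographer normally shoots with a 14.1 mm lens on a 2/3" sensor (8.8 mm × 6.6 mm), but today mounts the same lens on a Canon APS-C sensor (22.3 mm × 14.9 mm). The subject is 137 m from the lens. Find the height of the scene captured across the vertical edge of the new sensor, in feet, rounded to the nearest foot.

475 ft

The focal length stays 14.1 mm; the relevant sensor dimension is now h = 14.9 mm. Object distance dₒ = 137 m = 137000 mm.
Thin-lens field height W = h·(dₒ − f)/f = 14.9 × (137000 − 14.1)/14.1 ≈ 144758.150 mm = 144758.150/304.8 ft = 474.928 ft.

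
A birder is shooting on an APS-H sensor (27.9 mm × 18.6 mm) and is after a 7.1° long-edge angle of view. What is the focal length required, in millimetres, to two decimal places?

224.86 mm

From α = 2·arctan(w/2f) we get f = w / (2·tan(α/2)).
With w = 27.9 mm and α/2 = 3.55°, tan(α/2) ≈ 0.06204, so f ≈ 27.9 / 0.12408 ≈ 224.8600 mm.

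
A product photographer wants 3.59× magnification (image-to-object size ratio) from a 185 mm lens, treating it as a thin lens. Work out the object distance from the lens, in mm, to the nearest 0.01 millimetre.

236.53 mm

With m = dᵢ/dₒ and 1/f = 1/dₒ + 1/dᵢ, substituting dᵢ = m·dₒ gives 1/f = (1 + 1/m)/dₒ, hence dₒ = f·(1 + 1/m).
dₒ = 185 × (1 + 1/3.59) = 185 × 1.27855 ≈ 236.532 mm.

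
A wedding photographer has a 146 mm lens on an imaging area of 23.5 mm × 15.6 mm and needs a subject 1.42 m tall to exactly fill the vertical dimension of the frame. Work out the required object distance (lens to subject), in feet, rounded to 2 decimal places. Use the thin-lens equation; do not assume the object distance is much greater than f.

W: 1.42 m = 1420 mm.
Magnification m = h/W = dᵢ/dₒ; combined with 1/f = 1/dₒ + 1/dᵢ this gives dₒ = f·(1 + W/h).
dₒ = 146 mm × (1 + 1420/15.6) = 146 × 92.0256 ≈ 13435.744 mm = 13435.744/304.8 ft = 44.0805 ft.

44.08 ft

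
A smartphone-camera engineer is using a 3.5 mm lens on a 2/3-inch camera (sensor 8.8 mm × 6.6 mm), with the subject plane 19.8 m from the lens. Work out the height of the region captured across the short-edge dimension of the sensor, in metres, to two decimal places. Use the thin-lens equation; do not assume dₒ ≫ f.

37.33 m

dₒ: 19.8 m = 19800 mm.
Similar triangles through the lens centre give W/dₒ = h/dᵢ; with 1/f = 1/dₒ + 1/dᵢ this gives W = h·(dₒ − f)/f.
W = 6.6 mm × (19800 − 3.5) / 3.5 = 6.6 × 5656.1429 ≈ 37330.543 mm = 37.3305 m.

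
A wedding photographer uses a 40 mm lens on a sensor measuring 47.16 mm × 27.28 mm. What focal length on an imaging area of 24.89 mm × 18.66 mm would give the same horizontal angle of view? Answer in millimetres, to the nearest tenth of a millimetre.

21.1 mm

Equal angle of view means equal width/f ratio, so f₂ = f₁ · (width₂/width₁) = 40 × 24.89/47.16.
f₂ = 40 × 0.52778 ≈ 21.111 mm.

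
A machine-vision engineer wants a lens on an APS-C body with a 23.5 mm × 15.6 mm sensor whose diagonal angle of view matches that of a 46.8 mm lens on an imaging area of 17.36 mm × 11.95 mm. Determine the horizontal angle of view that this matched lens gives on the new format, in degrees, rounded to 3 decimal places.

Sensor diagonal = √(17.36² + 11.95²) = √444.1721 ≈ 21.0754 mm.
Sensor diagonal = √(23.5² + 15.6²) = √795.6100 ≈ 28.2066 mm.
Equal diagonal AOV ⇒ f₂ = f₁ · 28.2066/21.0754 = 46.8 × 1.33836 ≈ 62.6355 mm.
Horizontal AOV on the new format = 2·arctan(23.5 / (2 × 62.6355)) = 2·arctan(0.18759) ≈ 21.2496°.

21.250°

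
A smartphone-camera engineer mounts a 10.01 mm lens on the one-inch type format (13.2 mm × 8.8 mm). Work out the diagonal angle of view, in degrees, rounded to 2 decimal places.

Sensor diagonal = √(13.2² + 8.8²) = √251.6800 ≈ 15.8644 mm.
Angle of view α = 2·arctan(d/2f) with d = 15.8644 mm and f = 10.01 mm.
d/2f = 0.79243; arctan(0.79243) ≈ 38.3943°, so α ≈ 76.7886°.

76.79°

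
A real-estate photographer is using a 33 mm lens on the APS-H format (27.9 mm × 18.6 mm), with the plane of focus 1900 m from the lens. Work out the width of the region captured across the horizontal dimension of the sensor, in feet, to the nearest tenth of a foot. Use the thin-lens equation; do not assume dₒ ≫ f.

5270.1 ft

dₒ: 1900 m = 1.9e+06 mm.
Similar triangles through the lens centre give W/dₒ = w/dᵢ; with 1/f = 1/dₒ + 1/dᵢ this gives W = w·(dₒ − f)/f.
W = 27.9 mm × (1.9e+06 − 33) / 33 = 27.9 × 57574.7576 ≈ 1606335.736 mm = 1606335.736/304.8 ft = 5270.13 ft.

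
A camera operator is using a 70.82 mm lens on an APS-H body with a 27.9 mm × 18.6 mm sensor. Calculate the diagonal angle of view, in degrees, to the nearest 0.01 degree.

26.64°

Sensor diagonal = √(27.9² + 18.6²) = √1124.3700 ≈ 33.5316 mm.
Angle of view α = 2·arctan(d/2f) with d = 33.5316 mm and f = 70.82 mm.
d/2f = 0.23674; arctan(0.23674) ≈ 13.3189°, so α ≈ 26.6378°.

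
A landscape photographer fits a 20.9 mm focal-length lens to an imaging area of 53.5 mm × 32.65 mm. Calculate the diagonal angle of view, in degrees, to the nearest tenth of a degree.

112.6°

Sensor diagonal = √(53.5² + 32.65²) = √3928.2725 ≈ 62.6759 mm.
Angle of view α = 2·arctan(d/2f) with d = 62.6759 mm and f = 20.9 mm.
d/2f = 1.49942; arctan(1.49942) ≈ 56.2998°, so α ≈ 112.5996°.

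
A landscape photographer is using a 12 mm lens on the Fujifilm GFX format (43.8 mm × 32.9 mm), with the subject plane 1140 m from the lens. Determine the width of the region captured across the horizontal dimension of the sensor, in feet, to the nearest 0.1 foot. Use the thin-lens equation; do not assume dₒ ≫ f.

13651.4 ft

dₒ: 1140 m = 1.14e+06 mm.
Similar triangles through the lens centre give W/dₒ = w/dᵢ; with 1/f = 1/dₒ + 1/dᵢ this gives W = w·(dₒ − f)/f.
W = 43.8 mm × (1.14e+06 − 12) / 12 = 43.8 × 94999.0000 ≈ 4160956.200 mm = 4160956.200/304.8 ft = 13651.4 ft.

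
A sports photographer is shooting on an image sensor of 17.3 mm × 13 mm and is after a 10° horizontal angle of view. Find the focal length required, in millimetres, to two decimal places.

98.87 mm

From α = 2·arctan(w/2f) we get f = w / (2·tan(α/2)).
With w = 17.3 mm and α/2 = 5°, tan(α/2) ≈ 0.08749, so f ≈ 17.3 / 0.17498 ≈ 98.8700 mm.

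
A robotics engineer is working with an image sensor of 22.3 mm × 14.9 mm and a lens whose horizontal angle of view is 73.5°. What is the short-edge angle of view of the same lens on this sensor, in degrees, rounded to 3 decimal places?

From the horizontal AOV: f = 22.3 / (2·tan(36.75°)) = 22.3 / 1.49347 ≈ 14.9317 mm.
Short-edge AOV = 2·arctan(14.9 / (2 × 14.9317)) = 2·arctan(0.49894) ≈ 53.0329°.

53.033°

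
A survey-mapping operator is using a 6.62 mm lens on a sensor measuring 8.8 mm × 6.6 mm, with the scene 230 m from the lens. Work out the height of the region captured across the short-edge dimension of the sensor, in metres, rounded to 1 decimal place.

dₒ: 230 m = 230000 mm.
Similar triangles through the lens centre give W/dₒ = h/dᵢ; with 1/f = 1/dₒ + 1/dᵢ this gives W = h·(dₒ − f)/f.
W = 6.6 mm × (230000 − 6.62) / 6.62 = 6.6 × 34742.2024 ≈ 229298.536 mm = 229.299 m.

229.3 m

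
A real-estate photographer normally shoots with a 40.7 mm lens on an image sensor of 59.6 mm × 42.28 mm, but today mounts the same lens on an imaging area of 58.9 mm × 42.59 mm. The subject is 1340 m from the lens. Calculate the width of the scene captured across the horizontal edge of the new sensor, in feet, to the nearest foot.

The focal length stays 40.7 mm; the relevant sensor dimension is now w = 58.9 mm. Object distance dₒ = 1340 m = 1.34e+06 mm.
Thin-lens field width W = w·(dₒ − f)/f = 58.9 × (1.34e+06 − 40.7)/40.7 ≈ 1939154.859 mm = 1939154.859/304.8 ft = 6362.06 ft.

6362 ft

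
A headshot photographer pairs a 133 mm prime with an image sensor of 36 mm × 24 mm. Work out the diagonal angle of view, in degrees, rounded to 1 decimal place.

Sensor diagonal = √(36² + 24²) = √1872.0000 ≈ 43.2666 mm.
Angle of view α = 2·arctan(d/2f) with d = 43.2666 mm and f = 133 mm.
d/2f = 0.16266; arctan(0.16266) ≈ 9.2386°, so α ≈ 18.4772°.

18.5°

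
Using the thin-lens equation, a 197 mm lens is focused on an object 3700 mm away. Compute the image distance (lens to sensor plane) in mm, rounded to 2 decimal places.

208.08 mm

1/dᵢ = 1/f − 1/dₒ = 1/197 − 1/3700 = 0.0048059 mm⁻¹.
dᵢ = 1/0.0048059 ≈ 208.0788 mm.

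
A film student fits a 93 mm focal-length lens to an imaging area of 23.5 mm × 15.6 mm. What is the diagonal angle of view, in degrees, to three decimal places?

Sensor diagonal = √(23.5² + 15.6²) = √795.6100 ≈ 28.2066 mm.
Angle of view α = 2·arctan(d/2f) with d = 28.2066 mm and f = 93 mm.
d/2f = 0.15165; arctan(0.15165) ≈ 8.6231°, so α ≈ 17.2462°.

17.246°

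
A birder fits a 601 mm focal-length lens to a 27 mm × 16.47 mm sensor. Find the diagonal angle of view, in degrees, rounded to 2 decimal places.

Sensor diagonal = √(27² + 16.47²) = √1000.2609 ≈ 31.6269 mm.
Angle of view α = 2·arctan(d/2f) with d = 31.6269 mm and f = 601 mm.
d/2f = 0.02631; arctan(0.02631) ≈ 1.5072°, so α ≈ 3.0144°.

3.01°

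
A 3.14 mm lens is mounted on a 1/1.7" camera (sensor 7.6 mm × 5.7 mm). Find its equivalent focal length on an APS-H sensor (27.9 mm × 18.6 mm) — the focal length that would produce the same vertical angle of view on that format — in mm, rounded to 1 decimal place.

Equal angle of view means equal height/f ratio, so f₂ = f₁ · (height₂/height₁) = 3.14 × 18.6/5.7.
f₂ = 3.14 × 3.26316 ≈ 10.246 mm.

10.2 mm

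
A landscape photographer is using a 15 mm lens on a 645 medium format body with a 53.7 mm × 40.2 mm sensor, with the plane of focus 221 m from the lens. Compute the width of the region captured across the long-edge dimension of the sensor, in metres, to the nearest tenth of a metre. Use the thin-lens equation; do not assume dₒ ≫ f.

791.1 m

dₒ: 221 m = 221000 mm.
Similar triangles through the lens centre give W/dₒ = w/dᵢ; with 1/f = 1/dₒ + 1/dᵢ this gives W = w·(dₒ − f)/f.
W = 53.7 mm × (221000 − 15) / 15 = 53.7 × 14732.3333 ≈ 791126.300 mm = 791.126 m.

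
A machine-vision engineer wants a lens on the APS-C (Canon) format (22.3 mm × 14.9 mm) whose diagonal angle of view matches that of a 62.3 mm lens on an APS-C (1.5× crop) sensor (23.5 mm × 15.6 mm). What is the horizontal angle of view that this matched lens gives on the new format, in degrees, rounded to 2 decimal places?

21.32°

Sensor diagonal = √(23.5² + 15.6²) = √795.6100 ≈ 28.2066 mm.
Sensor diagonal = √(22.3² + 14.9²) = √719.3000 ≈ 26.8198 mm.
Equal diagonal AOV ⇒ f₂ = f₁ · 26.8198/28.2066 = 62.3 × 0.95083 ≈ 59.2370 mm.
Horizontal AOV on the new format = 2·arctan(22.3 / (2 × 59.2370)) = 2·arctan(0.18823) ≈ 21.3198°.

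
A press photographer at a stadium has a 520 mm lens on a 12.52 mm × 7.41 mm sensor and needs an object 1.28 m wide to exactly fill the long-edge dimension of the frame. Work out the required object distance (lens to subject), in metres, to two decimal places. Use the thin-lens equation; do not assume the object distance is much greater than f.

W: 1.28 m = 1280 mm.
Magnification m = w/W = dᵢ/dₒ; combined with 1/f = 1/dₒ + 1/dᵢ this gives dₒ = f·(1 + W/w).
dₒ = 520 mm × (1 + 1280/12.52) = 520 × 103.2364 ≈ 53682.939 mm = 53.6829 m.

53.68 m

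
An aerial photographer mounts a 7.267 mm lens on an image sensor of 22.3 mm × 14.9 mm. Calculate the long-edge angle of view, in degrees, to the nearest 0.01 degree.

113.81°

Angle of view α = 2·arctan(w/2f) with w = 22.3 mm and f = 7.267 mm.
w/2f = 1.53433; arctan(1.53433) ≈ 56.9057°, so α ≈ 113.8115°.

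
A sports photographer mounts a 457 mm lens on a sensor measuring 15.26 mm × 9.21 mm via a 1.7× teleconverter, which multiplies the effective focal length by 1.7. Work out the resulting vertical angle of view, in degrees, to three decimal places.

Effective focal length f = 457 × 1.7 = 776.9 mm.
α = 2·arctan(9.21 / (2 × 776.9)) = 2·arctan(0.00593) ≈ 0.6792°.

0.679°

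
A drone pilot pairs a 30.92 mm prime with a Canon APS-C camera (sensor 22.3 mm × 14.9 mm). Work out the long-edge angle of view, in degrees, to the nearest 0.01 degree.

39.66°

Angle of view α = 2·arctan(w/2f) with w = 22.3 mm and f = 30.92 mm.
w/2f = 0.36061; arctan(0.36061) ≈ 19.8297°, so α ≈ 39.6594°.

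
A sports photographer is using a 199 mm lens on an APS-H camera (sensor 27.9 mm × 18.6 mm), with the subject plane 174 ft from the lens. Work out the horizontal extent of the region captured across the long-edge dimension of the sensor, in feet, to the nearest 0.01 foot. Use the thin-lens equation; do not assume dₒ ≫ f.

dₒ: 174 ft × 304.8 mm/ft = 53035.20 mm.
Similar triangles through the lens centre give W/dₒ = w/dᵢ; with 1/f = 1/dₒ + 1/dᵢ this gives W = w·(dₒ − f)/f.
W = 27.9 mm × (53035.2 − 199) / 199 = 27.9 × 265.5085 ≈ 7407.688 mm = 7407.688/304.8 ft = 24.3034 ft.

24.30 ft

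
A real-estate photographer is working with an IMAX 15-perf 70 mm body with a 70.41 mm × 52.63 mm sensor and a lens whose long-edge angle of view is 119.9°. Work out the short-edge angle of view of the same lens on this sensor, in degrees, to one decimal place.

104.5°

From the long-edge AOV: f = 70.41 / (2·tan(59.95°)) = 70.41 / 3.45713 ≈ 20.3666 mm.
Short-edge AOV = 2·arctan(52.63 / (2 × 20.3666)) = 2·arctan(1.29207) ≈ 104.5236°.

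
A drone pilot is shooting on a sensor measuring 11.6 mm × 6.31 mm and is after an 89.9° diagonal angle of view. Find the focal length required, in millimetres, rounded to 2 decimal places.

Sensor diagonal = √(11.6² + 6.31²) = √174.3761 ≈ 13.2052 mm.
From α = 2·arctan(d/2f) we get f = d / (2·tan(α/2)).
With d = 13.2052 mm and α/2 = 44.95°, tan(α/2) ≈ 0.99826, so f ≈ 13.2052 / 1.99651 ≈ 6.6141 mm.

6.61 mm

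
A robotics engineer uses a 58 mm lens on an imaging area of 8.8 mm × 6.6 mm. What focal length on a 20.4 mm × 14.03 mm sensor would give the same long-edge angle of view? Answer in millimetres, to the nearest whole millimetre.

134 mm

Equal angle of view means equal width/f ratio, so f₂ = f₁ · (width₂/width₁) = 58 × 20.4/8.8.
f₂ = 58 × 2.31818 ≈ 134.455 mm.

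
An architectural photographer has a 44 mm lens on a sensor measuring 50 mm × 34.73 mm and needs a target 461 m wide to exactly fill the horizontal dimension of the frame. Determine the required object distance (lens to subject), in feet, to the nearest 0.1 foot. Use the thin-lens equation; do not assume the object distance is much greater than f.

1331.1 ft

W: 461 m = 461000 mm.
Magnification m = w/W = dᵢ/dₒ; combined with 1/f = 1/dₒ + 1/dᵢ this gives dₒ = f·(1 + W/w).
dₒ = 44 mm × (1 + 461000/50) = 44 × 9221.0000 ≈ 405724.000 mm = 405724.000/304.8 ft = 1331.12 ft.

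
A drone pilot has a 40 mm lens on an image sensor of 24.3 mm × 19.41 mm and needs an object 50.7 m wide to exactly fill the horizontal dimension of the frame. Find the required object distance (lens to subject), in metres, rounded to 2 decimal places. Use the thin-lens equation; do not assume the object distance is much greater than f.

83.50 m

W: 50.7 m = 50700 mm.
Magnification m = w/W = dᵢ/dₒ; combined with 1/f = 1/dₒ + 1/dᵢ this gives dₒ = f·(1 + W/w).
dₒ = 40 mm × (1 + 50700/24.3) = 40 × 2087.4198 ≈ 83496.790 mm = 83.4968 m.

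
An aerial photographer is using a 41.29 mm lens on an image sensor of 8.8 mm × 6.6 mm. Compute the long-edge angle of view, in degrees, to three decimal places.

12.165°

Angle of view α = 2·arctan(w/2f) with w = 8.8 mm and f = 41.29 mm.
w/2f = 0.10656; arctan(0.10656) ≈ 6.0827°, so α ≈ 12.1653°.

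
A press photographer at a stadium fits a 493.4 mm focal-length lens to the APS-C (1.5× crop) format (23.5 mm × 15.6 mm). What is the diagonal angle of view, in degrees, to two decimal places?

3.27°

Sensor diagonal = √(23.5² + 15.6²) = √795.6100 ≈ 28.2066 mm.
Angle of view α = 2·arctan(d/2f) with d = 28.2066 mm and f = 493.4 mm.
d/2f = 0.02858; arctan(0.02858) ≈ 1.6373°, so α ≈ 3.2746°.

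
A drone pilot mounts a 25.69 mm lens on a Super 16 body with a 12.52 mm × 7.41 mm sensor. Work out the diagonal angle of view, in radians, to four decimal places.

0.5519 rad

Sensor diagonal = √(12.52² + 7.41²) = √211.6585 ≈ 14.5485 mm.
Angle of view α = 2·arctan(d/2f) with d = 14.5485 mm and f = 25.69 mm.
d/2f = 0.28315; arctan(0.28315) ≈ 0.2759 rad, so α ≈ 0.5519 rad.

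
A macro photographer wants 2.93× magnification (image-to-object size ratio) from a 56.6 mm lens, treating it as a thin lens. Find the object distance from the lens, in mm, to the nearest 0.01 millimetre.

75.92 mm

With m = dᵢ/dₒ and 1/f = 1/dₒ + 1/dᵢ, substituting dᵢ = m·dₒ gives 1/f = (1 + 1/m)/dₒ, hence dₒ = f·(1 + 1/m).
dₒ = 56.6 × (1 + 1/2.93) = 56.6 × 1.34130 ≈ 75.917 mm.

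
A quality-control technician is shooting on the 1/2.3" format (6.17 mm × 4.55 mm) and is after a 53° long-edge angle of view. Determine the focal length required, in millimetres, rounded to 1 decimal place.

From α = 2·arctan(w/2f) we get f = w / (2·tan(α/2)).
With w = 6.17 mm and α/2 = 26.5°, tan(α/2) ≈ 0.49858, so f ≈ 6.17 / 0.99716 ≈ 6.1876 mm.

6.2 mm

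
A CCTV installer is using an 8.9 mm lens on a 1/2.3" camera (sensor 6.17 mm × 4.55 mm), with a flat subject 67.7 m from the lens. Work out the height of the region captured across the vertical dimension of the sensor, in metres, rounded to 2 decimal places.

34.61 m

dₒ: 67.7 m = 67700 mm.
Similar triangles through the lens centre give W/dₒ = h/dᵢ; with 1/f = 1/dₒ + 1/dᵢ this gives W = h·(dₒ − f)/f.
W = 4.55 mm × (67700 − 8.9) / 8.9 = 4.55 × 7605.7416 ≈ 34606.124 mm = 34.6061 m.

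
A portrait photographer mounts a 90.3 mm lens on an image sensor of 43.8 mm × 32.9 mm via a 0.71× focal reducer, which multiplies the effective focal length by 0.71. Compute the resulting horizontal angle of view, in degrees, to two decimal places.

Effective focal length f = 90.3 × 0.71 = 64.113 mm.
α = 2·arctan(43.8 / (2 × 64.113)) = 2·arctan(0.34158) ≈ 37.7187°.

37.72°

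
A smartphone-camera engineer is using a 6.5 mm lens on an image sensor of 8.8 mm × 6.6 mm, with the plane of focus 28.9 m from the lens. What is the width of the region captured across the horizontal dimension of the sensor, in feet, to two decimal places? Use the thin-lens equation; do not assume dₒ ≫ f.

128.34 ft

dₒ: 28.9 m = 28900 mm.
Similar triangles through the lens centre give W/dₒ = w/dᵢ; with 1/f = 1/dₒ + 1/dᵢ this gives W = w·(dₒ − f)/f.
W = 8.8 mm × (28900 − 6.5) / 6.5 = 8.8 × 4445.1538 ≈ 39117.354 mm = 39117.354/304.8 ft = 128.338 ft.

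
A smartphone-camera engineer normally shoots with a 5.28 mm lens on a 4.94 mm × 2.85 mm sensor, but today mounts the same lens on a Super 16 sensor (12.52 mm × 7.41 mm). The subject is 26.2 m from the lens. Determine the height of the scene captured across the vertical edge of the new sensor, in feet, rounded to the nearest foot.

121 ft

The focal length stays 5.28 mm; the relevant sensor dimension is now h = 7.41 mm. Object distance dₒ = 26.2 m = 26200 mm.
Thin-lens field height W = h·(dₒ − f)/f = 7.41 × (26200 − 5.28)/5.28 ≈ 36761.908 mm = 36761.908/304.8 ft = 120.61 ft.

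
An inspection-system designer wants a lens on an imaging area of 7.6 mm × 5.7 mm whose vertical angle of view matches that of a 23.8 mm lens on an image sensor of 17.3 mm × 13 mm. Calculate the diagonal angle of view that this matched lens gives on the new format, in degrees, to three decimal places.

48.948°

Equal vertical AOV ⇒ f₂ = f₁ · 5.7/13 = 23.8 × 0.43846 ≈ 10.4354 mm.
Sensor diagonal = √(7.6² + 5.7²) = √90.2500 ≈ 9.5000 mm.
Diagonal AOV on the new format = 2·arctan(9.5000 / (2 × 10.4354)) = 2·arctan(0.45518) ≈ 48.9484°.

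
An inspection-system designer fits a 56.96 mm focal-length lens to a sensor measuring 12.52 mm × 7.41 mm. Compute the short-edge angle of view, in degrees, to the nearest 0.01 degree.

7.44°

Angle of view α = 2·arctan(h/2f) with h = 7.41 mm and f = 56.96 mm.
h/2f = 0.06505; arctan(0.06505) ≈ 3.7216°, so α ≈ 7.4432°.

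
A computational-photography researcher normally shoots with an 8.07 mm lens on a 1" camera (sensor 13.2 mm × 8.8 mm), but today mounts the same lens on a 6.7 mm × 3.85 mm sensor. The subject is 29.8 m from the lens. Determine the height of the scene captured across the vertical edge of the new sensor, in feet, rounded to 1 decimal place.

46.6 ft

The focal length stays 8.07 mm; the relevant sensor dimension is now h = 3.85 mm. Object distance dₒ = 29.8 m = 29800 mm.
Thin-lens field height W = h·(dₒ − f)/f = 3.85 × (29800 − 8.07)/8.07 ≈ 14213.003 mm = 14213.003/304.8 ft = 46.6306 ft.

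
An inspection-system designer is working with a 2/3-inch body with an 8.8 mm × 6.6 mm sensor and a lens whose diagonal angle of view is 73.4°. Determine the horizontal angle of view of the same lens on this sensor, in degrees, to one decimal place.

61.6°

Sensor diagonal = √(8.8² + 6.6²) = √121.0000 ≈ 11.0000 mm.
From the diagonal AOV: f = 11.0000 / (2·tan(36.7°)) = 11.0000 / 1.49075 ≈ 7.3788 mm.
Horizontal AOV = 2·arctan(8.8 / (2 × 7.3788)) = 2·arctan(0.59630) ≈ 61.6154°.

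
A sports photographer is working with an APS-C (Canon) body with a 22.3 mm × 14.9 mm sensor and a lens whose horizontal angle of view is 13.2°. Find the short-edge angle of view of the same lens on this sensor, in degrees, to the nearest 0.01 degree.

From the horizontal AOV: f = 22.3 / (2·tan(6.6°)) = 22.3 / 0.23141 ≈ 96.3666 mm.
Short-edge AOV = 2·arctan(14.9 / (2 × 96.3666)) = 2·arctan(0.07731) ≈ 8.8414°.

8.84°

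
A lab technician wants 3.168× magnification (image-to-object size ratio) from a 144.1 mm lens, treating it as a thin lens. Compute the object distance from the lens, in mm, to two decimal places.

189.59 mm

With m = dᵢ/dₒ and 1/f = 1/dₒ + 1/dᵢ, substituting dᵢ = m·dₒ gives 1/f = (1 + 1/m)/dₒ, hence dₒ = f·(1 + 1/m).
dₒ = 144.1 × (1 + 1/3.168) = 144.1 × 1.31566 ≈ 189.586 mm.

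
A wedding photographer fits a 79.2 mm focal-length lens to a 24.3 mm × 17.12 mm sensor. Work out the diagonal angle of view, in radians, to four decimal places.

0.3710 rad

Sensor diagonal = √(24.3² + 17.12²) = √883.5844 ≈ 29.7251 mm.
Angle of view α = 2·arctan(d/2f) with d = 29.7251 mm and f = 79.2 mm.
d/2f = 0.18766; arctan(0.18766) ≈ 0.1855 rad, so α ≈ 0.3710 rad.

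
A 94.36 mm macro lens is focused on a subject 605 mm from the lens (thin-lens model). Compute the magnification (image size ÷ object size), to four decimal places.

0.1848×

Thin lens: 1/f = 1/dₒ + 1/dᵢ → 1/dᵢ = 1/94.36 − 1/605 = 0.0089448 mm⁻¹, so dᵢ ≈ 111.7966 mm.
Magnification m = dᵢ/dₒ = 111.7966/605 ≈ 0.18479.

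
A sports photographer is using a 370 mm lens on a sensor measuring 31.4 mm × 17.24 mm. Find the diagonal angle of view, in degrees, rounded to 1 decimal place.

Sensor diagonal = √(31.4² + 17.24²) = √1283.1776 ≈ 35.8215 mm.
Angle of view α = 2·arctan(d/2f) with d = 35.8215 mm and f = 370 mm.
d/2f = 0.04841; arctan(0.04841) ≈ 2.7714°, so α ≈ 5.5428°.

5.5°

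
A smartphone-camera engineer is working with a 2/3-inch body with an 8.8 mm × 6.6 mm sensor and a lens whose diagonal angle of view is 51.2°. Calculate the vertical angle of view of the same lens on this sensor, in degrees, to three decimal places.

32.077°

Sensor diagonal = √(8.8² + 6.6²) = √121.0000 ≈ 11.0000 mm.
From the diagonal AOV: f = 11.0000 / (2·tan(25.6°)) = 11.0000 / 0.95824 ≈ 11.4794 mm.
Vertical AOV = 2·arctan(6.6 / (2 × 11.4794)) = 2·arctan(0.28747) ≈ 32.0769°.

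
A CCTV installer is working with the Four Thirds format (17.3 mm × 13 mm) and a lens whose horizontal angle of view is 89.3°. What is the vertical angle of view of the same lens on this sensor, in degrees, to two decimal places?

From the horizontal AOV: f = 17.3 / (2·tan(44.65°)) = 17.3 / 1.97571 ≈ 8.7563 mm.
Vertical AOV = 2·arctan(13 / (2 × 8.7563)) = 2·arctan(0.74232) ≈ 73.1745°.

73.17°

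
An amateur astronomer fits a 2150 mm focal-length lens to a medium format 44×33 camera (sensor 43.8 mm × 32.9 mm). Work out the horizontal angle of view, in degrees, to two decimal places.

1.17°

Angle of view α = 2·arctan(w/2f) with w = 43.8 mm and f = 2150 mm.
w/2f = 0.01019; arctan(0.01019) ≈ 0.5836°, so α ≈ 1.1672°.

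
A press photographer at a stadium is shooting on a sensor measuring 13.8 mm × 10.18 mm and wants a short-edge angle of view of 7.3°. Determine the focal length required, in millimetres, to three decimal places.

79.792 mm

From α = 2·arctan(h/2f) we get f = h / (2·tan(α/2)).
With h = 10.18 mm and α/2 = 3.65°, tan(α/2) ≈ 0.06379, so f ≈ 10.18 / 0.12758 ≈ 79.7920 mm.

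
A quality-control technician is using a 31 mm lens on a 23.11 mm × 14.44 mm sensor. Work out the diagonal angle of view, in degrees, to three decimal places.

47.453°

Sensor diagonal = √(23.11² + 14.44²) = √742.5857 ≈ 27.2504 mm.
Angle of view α = 2·arctan(d/2f) with d = 27.2504 mm and f = 31 mm.
d/2f = 0.43952; arctan(0.43952) ≈ 23.7266°, so α ≈ 47.4532°.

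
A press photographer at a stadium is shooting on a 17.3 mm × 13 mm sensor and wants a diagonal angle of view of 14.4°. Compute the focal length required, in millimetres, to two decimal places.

85.65 mm

Sensor diagonal = √(17.3² + 13²) = √468.2900 ≈ 21.6400 mm.
From α = 2·arctan(d/2f) we get f = d / (2·tan(α/2)).
With d = 21.6400 mm and α/2 = 7.2°, tan(α/2) ≈ 0.12633, so f ≈ 21.6400 / 0.25266 ≈ 85.6492 mm.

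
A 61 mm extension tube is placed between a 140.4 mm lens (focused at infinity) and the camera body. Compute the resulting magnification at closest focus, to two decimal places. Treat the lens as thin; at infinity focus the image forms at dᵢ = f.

The tube moves the image plane from f to f + e, so dᵢ = 140.4 + 61 = 201.4 mm. Focus is achieved when 1/f = 1/dₒ + 1/dᵢ, giving dₒ = 1/(1/f − 1/(f+e)).
Magnification m = dᵢ/dₒ = (f+e)·(1/f − 1/(f+e)) = e/f = 61/140.4 ≈ 0.4345.

0.43×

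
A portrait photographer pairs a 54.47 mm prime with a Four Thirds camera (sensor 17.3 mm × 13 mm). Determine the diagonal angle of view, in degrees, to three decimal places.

22.470°

Sensor diagonal = √(17.3² + 13²) = √468.2900 ≈ 21.6400 mm.
Angle of view α = 2·arctan(d/2f) with d = 21.6400 mm and f = 54.47 mm.
d/2f = 0.19864; arctan(0.19864) ≈ 11.2351°, so α ≈ 22.4701°.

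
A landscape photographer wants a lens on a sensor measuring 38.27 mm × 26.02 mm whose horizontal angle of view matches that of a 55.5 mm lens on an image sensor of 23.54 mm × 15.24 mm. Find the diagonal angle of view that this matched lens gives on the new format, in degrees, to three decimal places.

Equal horizontal AOV ⇒ f₂ = f₁ · 38.27/23.54 = 55.5 × 1.62574 ≈ 90.2288 mm.
Sensor diagonal = √(38.27² + 26.02²) = √2141.6333 ≈ 46.2778 mm.
Diagonal AOV on the new format = 2·arctan(46.2778 / (2 × 90.2288)) = 2·arctan(0.25645) ≈ 28.7667°.

28.767°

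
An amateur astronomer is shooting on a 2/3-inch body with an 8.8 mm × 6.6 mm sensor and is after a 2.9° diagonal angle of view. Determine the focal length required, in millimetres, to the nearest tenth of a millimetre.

217.3 mm

Sensor diagonal = √(8.8² + 6.6²) = √121.0000 ≈ 11.0000 mm.
From α = 2·arctan(d/2f) we get f = d / (2·tan(α/2)).
With d = 11.0000 mm and α/2 = 1.45°, tan(α/2) ≈ 0.02531, so f ≈ 11.0000 / 0.05063 ≈ 217.2824 mm.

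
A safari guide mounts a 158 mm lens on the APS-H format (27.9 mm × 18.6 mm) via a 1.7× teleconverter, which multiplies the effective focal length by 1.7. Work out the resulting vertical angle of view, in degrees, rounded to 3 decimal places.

Effective focal length f = 158 × 1.7 = 268.6 mm.
α = 2·arctan(18.6 / (2 × 268.6)) = 2·arctan(0.03462) ≈ 3.9660°.

3.966°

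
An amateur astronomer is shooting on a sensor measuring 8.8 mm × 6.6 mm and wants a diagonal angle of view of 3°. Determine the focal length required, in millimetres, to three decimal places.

210.037 mm

Sensor diagonal = √(8.8² + 6.6²) = √121.0000 ≈ 11.0000 mm.
From α = 2·arctan(d/2f) we get f = d / (2·tan(α/2)).
With d = 11.0000 mm and α/2 = 1.5°, tan(α/2) ≈ 0.02619, so f ≈ 11.0000 / 0.05237 ≈ 210.0365 mm.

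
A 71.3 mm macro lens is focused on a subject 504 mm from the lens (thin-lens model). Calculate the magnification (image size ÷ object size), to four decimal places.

0.1648×

Thin lens: 1/f = 1/dₒ + 1/dᵢ → 1/dᵢ = 1/71.3 − 1/504 = 0.0120411 mm⁻¹, so dᵢ ≈ 83.0488 mm.
Magnification m = dᵢ/dₒ = 83.0488/504 ≈ 0.16478.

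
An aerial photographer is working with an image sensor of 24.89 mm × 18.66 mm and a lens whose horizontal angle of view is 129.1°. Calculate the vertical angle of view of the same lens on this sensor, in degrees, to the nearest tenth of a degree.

From the horizontal AOV: f = 24.89 / (2·tan(64.55°)) = 24.89 / 4.20252 ≈ 5.9226 mm.
Vertical AOV = 2·arctan(18.66 / (2 × 5.9226)) = 2·arctan(1.57531) ≈ 115.1857°.

115.2°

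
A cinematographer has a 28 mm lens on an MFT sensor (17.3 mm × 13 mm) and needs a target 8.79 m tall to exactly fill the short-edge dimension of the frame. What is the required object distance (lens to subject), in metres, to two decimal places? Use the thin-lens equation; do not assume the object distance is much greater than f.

18.96 m

W: 8.79 m = 8790 mm.
Magnification m = h/W = dᵢ/dₒ; combined with 1/f = 1/dₒ + 1/dᵢ this gives dₒ = f·(1 + W/h).
dₒ = 28 mm × (1 + 8790/13) = 28 × 677.1538 ≈ 18960.308 mm = 18.9603 m.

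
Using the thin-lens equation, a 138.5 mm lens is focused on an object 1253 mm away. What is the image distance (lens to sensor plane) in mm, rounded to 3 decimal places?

155.712 mm

1/dᵢ = 1/f − 1/dₒ = 1/138.5 − 1/1253 = 0.0064221 mm⁻¹.
dᵢ = 1/0.0064221 ≈ 155.7115 mm.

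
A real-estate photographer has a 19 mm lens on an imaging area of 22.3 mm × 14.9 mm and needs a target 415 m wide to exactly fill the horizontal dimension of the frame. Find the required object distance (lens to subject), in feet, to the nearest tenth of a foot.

W: 415 m = 415000 mm.
Magnification m = w/W = dᵢ/dₒ; combined with 1/f = 1/dₒ + 1/dᵢ this gives dₒ = f·(1 + W/w).
dₒ = 19 mm × (1 + 415000/22.3) = 19 × 18610.8655 ≈ 353606.444 mm = 353606.444/304.8 ft = 1160.13 ft.

1160.1 ft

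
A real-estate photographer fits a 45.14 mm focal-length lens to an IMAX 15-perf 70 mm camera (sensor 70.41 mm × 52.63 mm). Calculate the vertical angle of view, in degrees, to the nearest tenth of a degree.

60.5°

Angle of view α = 2·arctan(h/2f) with h = 52.63 mm and f = 45.14 mm.
h/2f = 0.58296; arctan(0.58296) ≈ 30.2407°, so α ≈ 60.4813°.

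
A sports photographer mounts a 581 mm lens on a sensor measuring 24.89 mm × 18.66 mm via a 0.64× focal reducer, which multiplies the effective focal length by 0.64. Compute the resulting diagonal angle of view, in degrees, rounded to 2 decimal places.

4.79°

Effective focal length f = 581 × 0.64 = 371.84 mm.
Sensor diagonal = √(24.89² + 18.66²) = √967.7077 ≈ 31.1080 mm.
α = 2·arctan(31.108 / (2 × 371.84)) = 2·arctan(0.04183) ≈ 4.7906°.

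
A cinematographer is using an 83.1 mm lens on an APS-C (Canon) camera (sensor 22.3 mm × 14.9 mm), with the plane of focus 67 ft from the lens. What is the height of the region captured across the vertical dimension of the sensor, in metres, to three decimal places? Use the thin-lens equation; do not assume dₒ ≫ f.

dₒ: 67 ft × 304.8 mm/ft = 20421.60 mm.
Similar triangles through the lens centre give W/dₒ = h/dᵢ; with 1/f = 1/dₒ + 1/dᵢ this gives W = h·(dₒ − f)/f.
W = 14.9 mm × (20421.6 − 83.1) / 83.1 = 14.9 × 244.7473 ≈ 3646.735 mm = 3.64673 m.

3.647 m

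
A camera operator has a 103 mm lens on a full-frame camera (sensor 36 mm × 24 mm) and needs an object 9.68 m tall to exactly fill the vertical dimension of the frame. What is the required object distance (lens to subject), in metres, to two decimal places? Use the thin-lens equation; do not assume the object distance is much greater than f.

W: 9.68 m = 9680 mm.
Magnification m = h/W = dᵢ/dₒ; combined with 1/f = 1/dₒ + 1/dᵢ this gives dₒ = f·(1 + W/h).
dₒ = 103 mm × (1 + 9680/24) = 103 × 404.3333 ≈ 41646.333 mm = 41.6463 m.

41.65 m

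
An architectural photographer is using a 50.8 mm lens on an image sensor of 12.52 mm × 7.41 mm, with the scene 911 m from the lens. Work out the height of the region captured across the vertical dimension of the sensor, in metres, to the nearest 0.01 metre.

dₒ: 911 m = 911000 mm.
Similar triangles through the lens centre give W/dₒ = h/dᵢ; with 1/f = 1/dₒ + 1/dᵢ this gives W = h·(dₒ − f)/f.
W = 7.41 mm × (911000 − 50.8) / 50.8 = 7.41 × 17932.0709 ≈ 132876.645 mm = 132.877 m.

132.88 m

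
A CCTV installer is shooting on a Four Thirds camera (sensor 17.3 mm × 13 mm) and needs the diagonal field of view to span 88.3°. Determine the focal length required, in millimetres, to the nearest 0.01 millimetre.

11.15 mm

Sensor diagonal = √(17.3² + 13²) = √468.2900 ≈ 21.6400 mm.
From α = 2·arctan(d/2f) we get f = d / (2·tan(α/2)).
With d = 21.6400 mm and α/2 = 44.15°, tan(α/2) ≈ 0.97076, so f ≈ 21.6400 / 1.94152 ≈ 11.1459 mm.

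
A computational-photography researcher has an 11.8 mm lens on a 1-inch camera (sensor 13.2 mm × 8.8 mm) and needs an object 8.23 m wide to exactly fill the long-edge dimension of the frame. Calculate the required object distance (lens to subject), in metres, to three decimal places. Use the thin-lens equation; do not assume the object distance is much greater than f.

7.369 m

W: 8.23 m = 8230 mm.
Magnification m = w/W = dᵢ/dₒ; combined with 1/f = 1/dₒ + 1/dᵢ this gives dₒ = f·(1 + W/w).
dₒ = 11.8 mm × (1 + 8230/13.2) = 11.8 × 624.4848 ≈ 7368.921 mm = 7.36892 m.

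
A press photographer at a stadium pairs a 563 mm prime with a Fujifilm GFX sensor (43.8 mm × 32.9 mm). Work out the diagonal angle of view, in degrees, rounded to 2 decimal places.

Sensor diagonal = √(43.8² + 32.9²) = √3000.8500 ≈ 54.7800 mm.
Angle of view α = 2·arctan(d/2f) with d = 54.7800 mm and f = 563 mm.
d/2f = 0.04865; arctan(0.04865) ≈ 2.7852°, so α ≈ 5.5705°.

5.57°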